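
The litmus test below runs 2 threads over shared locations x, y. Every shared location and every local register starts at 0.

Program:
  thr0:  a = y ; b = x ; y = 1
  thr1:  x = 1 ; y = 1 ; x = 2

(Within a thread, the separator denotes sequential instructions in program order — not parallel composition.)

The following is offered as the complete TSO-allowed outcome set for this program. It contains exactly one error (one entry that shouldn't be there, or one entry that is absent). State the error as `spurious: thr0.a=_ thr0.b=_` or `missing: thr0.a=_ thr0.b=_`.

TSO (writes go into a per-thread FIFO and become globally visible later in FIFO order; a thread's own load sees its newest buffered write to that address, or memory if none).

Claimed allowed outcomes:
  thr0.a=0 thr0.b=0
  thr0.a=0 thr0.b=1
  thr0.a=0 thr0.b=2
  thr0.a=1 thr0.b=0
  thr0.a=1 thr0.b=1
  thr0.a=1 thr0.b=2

spurious: thr0.a=1 thr0.b=0

outcome vector order: (thr0.a,thr0.b)
under TSO → 0/0 0/1 0/2 1/1 1/2
claimed∖TSO = {1/0}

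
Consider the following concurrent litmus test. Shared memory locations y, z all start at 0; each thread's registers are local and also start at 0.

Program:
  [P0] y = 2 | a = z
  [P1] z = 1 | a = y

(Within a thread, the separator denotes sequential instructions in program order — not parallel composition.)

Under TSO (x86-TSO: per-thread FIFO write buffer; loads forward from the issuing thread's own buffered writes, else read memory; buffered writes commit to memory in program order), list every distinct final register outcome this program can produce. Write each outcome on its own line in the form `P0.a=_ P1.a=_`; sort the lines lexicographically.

P0.a=0 P1.a=0
P0.a=0 P1.a=2
P0.a=1 P1.a=0
P0.a=1 P1.a=2

outcome vector order: (P0.a,P1.a)
|TSO outcomes| = 4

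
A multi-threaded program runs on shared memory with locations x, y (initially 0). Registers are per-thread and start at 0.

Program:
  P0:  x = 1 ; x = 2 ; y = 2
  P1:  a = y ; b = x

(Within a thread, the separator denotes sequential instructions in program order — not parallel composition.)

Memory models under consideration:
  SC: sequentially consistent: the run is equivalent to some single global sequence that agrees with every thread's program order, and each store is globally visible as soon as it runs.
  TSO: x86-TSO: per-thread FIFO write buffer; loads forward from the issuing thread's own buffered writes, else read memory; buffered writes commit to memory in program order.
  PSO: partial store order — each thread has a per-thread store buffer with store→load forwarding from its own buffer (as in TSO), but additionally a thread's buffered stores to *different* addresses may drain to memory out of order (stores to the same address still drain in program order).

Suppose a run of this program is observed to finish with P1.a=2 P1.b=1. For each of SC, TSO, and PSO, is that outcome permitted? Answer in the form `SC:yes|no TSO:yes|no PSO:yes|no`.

outcome vector order: (P1.a,P1.b)
under SC → 0/0; 0/1; 0/2; 2/2
under TSO → 0/0; 0/1; 0/2; 2/2
under PSO → 0/0; 0/1; 0/2; 2/0; 2/1; 2/2
target 2/1 ∈ {PSO}

SC:no TSO:no PSO:yes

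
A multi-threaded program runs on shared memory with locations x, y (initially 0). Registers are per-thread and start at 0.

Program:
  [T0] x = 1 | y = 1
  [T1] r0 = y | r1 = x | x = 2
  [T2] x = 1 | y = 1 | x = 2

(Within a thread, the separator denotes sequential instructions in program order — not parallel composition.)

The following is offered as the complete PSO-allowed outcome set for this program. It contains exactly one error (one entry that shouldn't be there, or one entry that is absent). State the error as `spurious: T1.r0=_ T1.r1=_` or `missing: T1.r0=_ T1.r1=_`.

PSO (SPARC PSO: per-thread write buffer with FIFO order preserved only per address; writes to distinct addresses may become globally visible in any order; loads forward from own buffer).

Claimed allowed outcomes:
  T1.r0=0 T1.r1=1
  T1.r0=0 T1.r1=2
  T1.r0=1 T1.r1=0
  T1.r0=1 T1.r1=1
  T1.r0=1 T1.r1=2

missing: T1.r0=0 T1.r1=0

outcome vector order: (T1.r0,T1.r1)
[PSO] allowed = {00 01 02 10 11 12}
PSO∖claimed = {00}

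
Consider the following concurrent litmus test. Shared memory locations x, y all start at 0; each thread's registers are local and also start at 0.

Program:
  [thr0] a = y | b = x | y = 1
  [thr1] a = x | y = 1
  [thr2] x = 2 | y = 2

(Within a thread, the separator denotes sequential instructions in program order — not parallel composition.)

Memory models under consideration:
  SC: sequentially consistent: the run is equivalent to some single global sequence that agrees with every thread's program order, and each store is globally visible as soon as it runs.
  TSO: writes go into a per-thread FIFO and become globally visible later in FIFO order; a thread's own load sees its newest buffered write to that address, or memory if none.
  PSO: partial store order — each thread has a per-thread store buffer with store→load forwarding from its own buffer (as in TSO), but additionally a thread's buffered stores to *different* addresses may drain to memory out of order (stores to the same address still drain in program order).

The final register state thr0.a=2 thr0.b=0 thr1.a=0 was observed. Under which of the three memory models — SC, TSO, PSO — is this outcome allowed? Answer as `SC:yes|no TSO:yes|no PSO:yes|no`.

outcome vector order: (thr0.a,thr0.b,thr1.a)
SC: 9 outcomes — {0/0/0 0/0/2 0/2/0 0/2/2 1/0/0 1/2/0 1/2/2 2/2/0 2/2/2}
TSO: 9 outcomes — {0/0/0 0/0/2 0/2/0 0/2/2 1/0/0 1/2/0 1/2/2 2/2/0 2/2/2}
PSO: 11 outcomes — {0/0/0 0/0/2 0/2/0 0/2/2 1/0/0 1/2/0 1/2/2 2/0/0 2/0/2 2/2/0 2/2/2}
target 2/0/0 ∈ {PSO}

SC:no TSO:no PSO:yes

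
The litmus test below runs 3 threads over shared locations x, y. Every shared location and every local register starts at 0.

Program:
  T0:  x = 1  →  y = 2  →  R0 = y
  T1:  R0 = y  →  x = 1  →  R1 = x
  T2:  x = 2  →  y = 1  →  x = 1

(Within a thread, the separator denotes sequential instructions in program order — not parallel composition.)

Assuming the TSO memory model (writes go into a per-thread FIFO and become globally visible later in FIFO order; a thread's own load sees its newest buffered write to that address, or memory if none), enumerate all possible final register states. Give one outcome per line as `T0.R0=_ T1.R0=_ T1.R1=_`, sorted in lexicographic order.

outcome vector order: (T0.R0,T1.R0,T1.R1)
|TSO outcomes| = 10

T0.R0=1 T1.R0=0 T1.R1=1
T0.R0=1 T1.R0=0 T1.R1=2
T0.R0=1 T1.R0=1 T1.R1=1
T0.R0=1 T1.R0=2 T1.R1=1
T0.R0=1 T1.R0=2 T1.R1=2
T0.R0=2 T1.R0=0 T1.R1=1
T0.R0=2 T1.R0=0 T1.R1=2
T0.R0=2 T1.R0=1 T1.R1=1
T0.R0=2 T1.R0=2 T1.R1=1
T0.R0=2 T1.R0=2 T1.R1=2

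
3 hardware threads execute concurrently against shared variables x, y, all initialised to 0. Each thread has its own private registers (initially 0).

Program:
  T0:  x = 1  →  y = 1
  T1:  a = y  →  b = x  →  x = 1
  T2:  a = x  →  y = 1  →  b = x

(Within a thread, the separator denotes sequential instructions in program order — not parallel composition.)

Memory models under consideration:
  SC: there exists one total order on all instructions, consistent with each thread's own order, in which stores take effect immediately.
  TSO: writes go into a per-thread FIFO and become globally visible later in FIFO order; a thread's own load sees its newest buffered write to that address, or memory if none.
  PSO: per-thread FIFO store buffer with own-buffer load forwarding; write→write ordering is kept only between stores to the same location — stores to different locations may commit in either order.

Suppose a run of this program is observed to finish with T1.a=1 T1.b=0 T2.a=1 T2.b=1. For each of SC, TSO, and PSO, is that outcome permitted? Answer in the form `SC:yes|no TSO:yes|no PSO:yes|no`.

SC:no TSO:no PSO:yes

outcome vector order: (T1.a,T1.b,T2.a,T2.b)
SC (11): <0 0 0 0>, <0 0 0 1>, <0 0 1 1>, <0 1 0 0>, <0 1 0 1>, <0 1 1 1>, <1 0 0 0>, <1 0 0 1>, <1 1 0 0>, <1 1 0 1>, <1 1 1 1>
TSO (11): <0 0 0 0>, <0 0 0 1>, <0 0 1 1>, <0 1 0 0>, <0 1 0 1>, <0 1 1 1>, <1 0 0 0>, <1 0 0 1>, <1 1 0 0>, <1 1 0 1>, <1 1 1 1>
PSO (12): <0 0 0 0>, <0 0 0 1>, <0 0 1 1>, <0 1 0 0>, <0 1 0 1>, <0 1 1 1>, <1 0 0 0>, <1 0 0 1>, <1 0 1 1>, <1 1 0 0>, <1 1 0 1>, <1 1 1 1>
target <1 0 1 1> ∈ {PSO}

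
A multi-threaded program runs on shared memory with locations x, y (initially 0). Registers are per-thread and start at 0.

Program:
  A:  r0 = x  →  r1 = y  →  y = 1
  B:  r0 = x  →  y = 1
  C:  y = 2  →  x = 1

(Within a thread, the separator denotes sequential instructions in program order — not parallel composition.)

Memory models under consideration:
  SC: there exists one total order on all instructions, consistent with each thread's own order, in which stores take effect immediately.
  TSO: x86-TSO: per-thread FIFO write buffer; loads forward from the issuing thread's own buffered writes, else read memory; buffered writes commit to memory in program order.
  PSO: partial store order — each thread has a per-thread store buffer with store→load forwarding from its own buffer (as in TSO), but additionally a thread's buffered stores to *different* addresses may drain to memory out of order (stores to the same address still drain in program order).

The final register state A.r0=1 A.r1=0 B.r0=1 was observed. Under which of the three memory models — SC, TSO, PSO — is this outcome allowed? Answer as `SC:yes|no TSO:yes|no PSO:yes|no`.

outcome vector order: (A.r0,A.r1,B.r0)
[SC] allowed = {0/0/0; 0/0/1; 0/1/0; 0/1/1; 0/2/0; 0/2/1; 1/1/0; 1/1/1; 1/2/0; 1/2/1}
[TSO] allowed = {0/0/0; 0/0/1; 0/1/0; 0/1/1; 0/2/0; 0/2/1; 1/1/0; 1/1/1; 1/2/0; 1/2/1}
[PSO] allowed = {0/0/0; 0/0/1; 0/1/0; 0/1/1; 0/2/0; 0/2/1; 1/0/0; 1/0/1; 1/1/0; 1/1/1; 1/2/0; 1/2/1}
target 1/0/1 ∈ {PSO}

SC:no TSO:no PSO:yes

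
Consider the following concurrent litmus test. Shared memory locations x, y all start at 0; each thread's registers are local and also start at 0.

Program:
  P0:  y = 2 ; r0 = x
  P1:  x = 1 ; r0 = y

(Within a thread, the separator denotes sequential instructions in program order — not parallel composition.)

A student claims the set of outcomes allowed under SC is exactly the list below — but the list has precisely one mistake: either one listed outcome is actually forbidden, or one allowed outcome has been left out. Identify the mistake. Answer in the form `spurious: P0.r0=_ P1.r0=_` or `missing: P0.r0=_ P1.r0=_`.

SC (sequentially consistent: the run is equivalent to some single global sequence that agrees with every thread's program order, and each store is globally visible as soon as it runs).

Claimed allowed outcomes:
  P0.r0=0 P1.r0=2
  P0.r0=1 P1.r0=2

missing: P0.r0=1 P1.r0=0

outcome vector order: (P0.r0,P1.r0)
SC: 3 outcomes — {<0 2> <1 0> <1 2>}
SC∖claimed = {<1 0>}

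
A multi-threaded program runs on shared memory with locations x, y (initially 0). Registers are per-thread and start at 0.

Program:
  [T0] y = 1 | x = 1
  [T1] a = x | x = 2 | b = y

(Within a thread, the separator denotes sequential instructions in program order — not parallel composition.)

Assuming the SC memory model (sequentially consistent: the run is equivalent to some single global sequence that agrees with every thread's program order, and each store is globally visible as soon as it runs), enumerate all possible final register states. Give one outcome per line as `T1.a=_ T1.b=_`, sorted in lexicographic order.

T1.a=0 T1.b=0
T1.a=0 T1.b=1
T1.a=1 T1.b=1

outcome vector order: (T1.a,T1.b)
|SC outcomes| = 3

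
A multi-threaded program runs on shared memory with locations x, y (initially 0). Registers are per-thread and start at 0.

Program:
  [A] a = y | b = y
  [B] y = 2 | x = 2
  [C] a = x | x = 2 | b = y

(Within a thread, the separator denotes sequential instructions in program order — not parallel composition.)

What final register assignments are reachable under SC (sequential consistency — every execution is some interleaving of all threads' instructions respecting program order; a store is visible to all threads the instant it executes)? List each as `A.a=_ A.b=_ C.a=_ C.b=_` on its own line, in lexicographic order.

A.a=0 A.b=0 C.a=0 C.b=0
A.a=0 A.b=0 C.a=0 C.b=2
A.a=0 A.b=0 C.a=2 C.b=2
A.a=0 A.b=2 C.a=0 C.b=0
A.a=0 A.b=2 C.a=0 C.b=2
A.a=0 A.b=2 C.a=2 C.b=2
A.a=2 A.b=2 C.a=0 C.b=0
A.a=2 A.b=2 C.a=0 C.b=2
A.a=2 A.b=2 C.a=2 C.b=2

outcome vector order: (A.a,A.b,C.a,C.b)
|SC outcomes| = 9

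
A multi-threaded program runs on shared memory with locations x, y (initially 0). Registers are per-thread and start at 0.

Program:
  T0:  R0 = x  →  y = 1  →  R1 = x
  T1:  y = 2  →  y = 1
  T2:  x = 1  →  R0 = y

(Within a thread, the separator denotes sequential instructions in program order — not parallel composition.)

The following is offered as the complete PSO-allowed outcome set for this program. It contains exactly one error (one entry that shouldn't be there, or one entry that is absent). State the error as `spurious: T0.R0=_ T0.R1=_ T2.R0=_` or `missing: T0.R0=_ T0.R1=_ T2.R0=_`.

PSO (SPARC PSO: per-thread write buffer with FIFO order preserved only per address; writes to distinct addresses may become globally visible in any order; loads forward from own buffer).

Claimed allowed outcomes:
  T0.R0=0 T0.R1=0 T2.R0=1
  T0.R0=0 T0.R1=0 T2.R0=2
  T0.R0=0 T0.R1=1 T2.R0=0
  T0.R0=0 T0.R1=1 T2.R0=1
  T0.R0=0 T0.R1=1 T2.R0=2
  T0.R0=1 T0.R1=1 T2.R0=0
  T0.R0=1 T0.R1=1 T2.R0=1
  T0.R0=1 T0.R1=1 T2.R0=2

outcome vector order: (T0.R0,T0.R1,T2.R0)
PSO (9): <0 0 0>; <0 0 1>; <0 0 2>; <0 1 0>; <0 1 1>; <0 1 2>; <1 1 0>; <1 1 1>; <1 1 2>
PSO∖claimed = {<0 0 0>}

missing: T0.R0=0 T0.R1=0 T2.R0=0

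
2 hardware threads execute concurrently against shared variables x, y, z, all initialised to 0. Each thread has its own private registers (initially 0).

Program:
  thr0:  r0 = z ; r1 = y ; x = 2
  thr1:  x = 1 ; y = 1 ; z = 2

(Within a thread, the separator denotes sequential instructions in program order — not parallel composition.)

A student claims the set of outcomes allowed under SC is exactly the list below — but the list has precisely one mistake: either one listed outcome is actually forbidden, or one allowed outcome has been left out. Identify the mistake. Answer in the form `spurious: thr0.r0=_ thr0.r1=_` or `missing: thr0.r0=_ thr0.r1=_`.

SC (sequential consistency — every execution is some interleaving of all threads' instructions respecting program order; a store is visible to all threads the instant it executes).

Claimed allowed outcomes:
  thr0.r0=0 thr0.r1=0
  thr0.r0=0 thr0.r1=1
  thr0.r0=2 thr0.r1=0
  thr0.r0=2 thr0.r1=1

outcome vector order: (thr0.r0,thr0.r1)
under SC → (0,0); (0,1); (2,1)
claimed∖SC = {(2,0)}

spurious: thr0.r0=2 thr0.r1=0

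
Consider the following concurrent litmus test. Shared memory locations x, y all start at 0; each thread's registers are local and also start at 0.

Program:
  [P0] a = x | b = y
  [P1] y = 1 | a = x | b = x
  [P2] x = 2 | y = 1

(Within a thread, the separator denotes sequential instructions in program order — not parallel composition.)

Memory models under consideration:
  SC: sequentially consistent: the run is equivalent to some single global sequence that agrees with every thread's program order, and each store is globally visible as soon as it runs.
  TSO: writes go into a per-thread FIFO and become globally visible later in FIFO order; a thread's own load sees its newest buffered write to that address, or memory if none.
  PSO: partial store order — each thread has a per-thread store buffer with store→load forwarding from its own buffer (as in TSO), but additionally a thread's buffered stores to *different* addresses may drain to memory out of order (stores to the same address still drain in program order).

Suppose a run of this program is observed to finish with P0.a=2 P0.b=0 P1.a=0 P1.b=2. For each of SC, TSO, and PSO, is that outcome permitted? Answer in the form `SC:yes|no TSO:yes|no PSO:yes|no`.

outcome vector order: (P0.a,P0.b,P1.a,P1.b)
SC: 10 outcomes — {0000; 0002; 0022; 0100; 0102; 0122; 2022; 2100; 2102; 2122}
TSO: 12 outcomes — {0000; 0002; 0022; 0100; 0102; 0122; 2000; 2002; 2022; 2100; 2102; 2122}
PSO: 12 outcomes — {0000; 0002; 0022; 0100; 0102; 0122; 2000; 2002; 2022; 2100; 2102; 2122}
target 2002 ∈ {TSO,PSO}

SC:no TSO:yes PSO:yes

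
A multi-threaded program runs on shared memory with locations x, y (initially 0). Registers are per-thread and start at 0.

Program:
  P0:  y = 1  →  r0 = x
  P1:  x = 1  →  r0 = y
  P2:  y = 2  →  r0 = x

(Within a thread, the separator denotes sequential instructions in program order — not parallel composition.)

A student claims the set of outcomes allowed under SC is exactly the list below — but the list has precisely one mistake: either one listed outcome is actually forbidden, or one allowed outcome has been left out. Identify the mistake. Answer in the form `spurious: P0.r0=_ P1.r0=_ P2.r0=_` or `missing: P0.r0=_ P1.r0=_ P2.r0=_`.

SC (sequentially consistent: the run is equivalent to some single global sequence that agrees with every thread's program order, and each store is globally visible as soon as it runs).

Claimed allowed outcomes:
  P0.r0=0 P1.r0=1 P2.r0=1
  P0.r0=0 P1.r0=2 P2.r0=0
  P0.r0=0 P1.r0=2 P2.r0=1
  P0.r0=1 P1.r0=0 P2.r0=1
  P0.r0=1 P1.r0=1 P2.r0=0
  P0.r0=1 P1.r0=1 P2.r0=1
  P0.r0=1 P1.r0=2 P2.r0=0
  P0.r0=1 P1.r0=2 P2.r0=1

missing: P0.r0=0 P1.r0=1 P2.r0=0

outcome vector order: (P0.r0,P1.r0,P2.r0)
SC: 9 outcomes — {(0,1,0) (0,1,1) (0,2,0) (0,2,1) (1,0,1) (1,1,0) (1,1,1) (1,2,0) (1,2,1)}
SC∖claimed = {(0,1,0)}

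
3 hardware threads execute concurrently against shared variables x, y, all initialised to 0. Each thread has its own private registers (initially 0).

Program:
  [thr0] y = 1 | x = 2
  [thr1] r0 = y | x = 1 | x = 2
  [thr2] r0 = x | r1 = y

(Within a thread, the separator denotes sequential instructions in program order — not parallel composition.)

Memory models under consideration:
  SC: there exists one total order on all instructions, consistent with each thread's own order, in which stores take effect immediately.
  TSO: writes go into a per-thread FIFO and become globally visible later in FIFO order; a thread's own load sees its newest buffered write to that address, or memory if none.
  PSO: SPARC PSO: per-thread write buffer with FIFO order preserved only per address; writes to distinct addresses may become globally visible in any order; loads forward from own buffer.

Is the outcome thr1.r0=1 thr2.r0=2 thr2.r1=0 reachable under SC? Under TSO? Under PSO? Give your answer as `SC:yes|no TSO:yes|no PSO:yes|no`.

outcome vector order: (thr1.r0,thr2.r0,thr2.r1)
SC: 10 outcomes — {0/0/0 0/0/1 0/1/0 0/1/1 0/2/0 0/2/1 1/0/0 1/0/1 1/1/1 1/2/1}
TSO: 10 outcomes — {0/0/0 0/0/1 0/1/0 0/1/1 0/2/0 0/2/1 1/0/0 1/0/1 1/1/1 1/2/1}
PSO: 11 outcomes — {0/0/0 0/0/1 0/1/0 0/1/1 0/2/0 0/2/1 1/0/0 1/0/1 1/1/1 1/2/0 1/2/1}
target 1/2/0 ∈ {PSO}

SC:no TSO:no PSO:yes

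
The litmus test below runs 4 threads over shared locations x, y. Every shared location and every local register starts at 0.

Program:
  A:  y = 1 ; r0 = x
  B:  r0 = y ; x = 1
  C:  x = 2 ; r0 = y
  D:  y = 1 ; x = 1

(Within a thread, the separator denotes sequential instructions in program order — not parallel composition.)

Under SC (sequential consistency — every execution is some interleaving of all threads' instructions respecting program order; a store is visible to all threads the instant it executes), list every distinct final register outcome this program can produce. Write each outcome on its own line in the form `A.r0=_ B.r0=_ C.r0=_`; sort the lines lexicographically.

A.r0=0 B.r0=0 C.r0=1
A.r0=0 B.r0=1 C.r0=1
A.r0=1 B.r0=0 C.r0=0
A.r0=1 B.r0=0 C.r0=1
A.r0=1 B.r0=1 C.r0=0
A.r0=1 B.r0=1 C.r0=1
A.r0=2 B.r0=0 C.r0=0
A.r0=2 B.r0=0 C.r0=1
A.r0=2 B.r0=1 C.r0=0
A.r0=2 B.r0=1 C.r0=1

outcome vector order: (A.r0,B.r0,C.r0)
|SC outcomes| = 10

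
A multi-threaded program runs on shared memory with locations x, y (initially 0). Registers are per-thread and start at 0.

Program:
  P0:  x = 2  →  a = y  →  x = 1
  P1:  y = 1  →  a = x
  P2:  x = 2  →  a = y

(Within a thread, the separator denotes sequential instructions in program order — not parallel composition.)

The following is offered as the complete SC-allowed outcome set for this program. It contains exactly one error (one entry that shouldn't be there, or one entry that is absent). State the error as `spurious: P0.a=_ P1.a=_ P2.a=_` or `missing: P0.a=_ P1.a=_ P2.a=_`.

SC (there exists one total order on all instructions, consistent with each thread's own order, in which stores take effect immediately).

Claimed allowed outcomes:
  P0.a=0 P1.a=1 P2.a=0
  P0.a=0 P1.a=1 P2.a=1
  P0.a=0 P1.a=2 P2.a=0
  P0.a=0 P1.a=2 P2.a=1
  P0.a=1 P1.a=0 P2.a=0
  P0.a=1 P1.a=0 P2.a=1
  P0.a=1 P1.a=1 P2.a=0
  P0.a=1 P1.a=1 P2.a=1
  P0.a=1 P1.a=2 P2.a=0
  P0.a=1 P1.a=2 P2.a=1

spurious: P0.a=1 P1.a=0 P2.a=0

outcome vector order: (P0.a,P1.a,P2.a)
[SC] allowed = {(0,1,0); (0,1,1); (0,2,0); (0,2,1); (1,0,1); (1,1,0); (1,1,1); (1,2,0); (1,2,1)}
claimed∖SC = {(1,0,0)}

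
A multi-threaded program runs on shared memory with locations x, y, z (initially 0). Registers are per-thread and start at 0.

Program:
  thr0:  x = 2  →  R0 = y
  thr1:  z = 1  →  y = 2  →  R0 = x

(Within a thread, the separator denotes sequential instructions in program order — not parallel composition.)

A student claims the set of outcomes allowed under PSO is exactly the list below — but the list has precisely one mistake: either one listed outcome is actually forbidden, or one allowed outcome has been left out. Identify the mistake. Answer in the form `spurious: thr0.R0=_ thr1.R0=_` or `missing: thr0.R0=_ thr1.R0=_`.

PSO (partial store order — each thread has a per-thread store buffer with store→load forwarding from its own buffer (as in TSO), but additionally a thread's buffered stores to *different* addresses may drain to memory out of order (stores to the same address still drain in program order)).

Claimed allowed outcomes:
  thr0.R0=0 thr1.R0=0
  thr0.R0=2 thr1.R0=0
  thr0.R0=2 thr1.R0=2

missing: thr0.R0=0 thr1.R0=2

outcome vector order: (thr0.R0,thr1.R0)
PSO: 4 outcomes — {<0 0> <0 2> <2 0> <2 2>}
PSO∖claimed = {<0 2>}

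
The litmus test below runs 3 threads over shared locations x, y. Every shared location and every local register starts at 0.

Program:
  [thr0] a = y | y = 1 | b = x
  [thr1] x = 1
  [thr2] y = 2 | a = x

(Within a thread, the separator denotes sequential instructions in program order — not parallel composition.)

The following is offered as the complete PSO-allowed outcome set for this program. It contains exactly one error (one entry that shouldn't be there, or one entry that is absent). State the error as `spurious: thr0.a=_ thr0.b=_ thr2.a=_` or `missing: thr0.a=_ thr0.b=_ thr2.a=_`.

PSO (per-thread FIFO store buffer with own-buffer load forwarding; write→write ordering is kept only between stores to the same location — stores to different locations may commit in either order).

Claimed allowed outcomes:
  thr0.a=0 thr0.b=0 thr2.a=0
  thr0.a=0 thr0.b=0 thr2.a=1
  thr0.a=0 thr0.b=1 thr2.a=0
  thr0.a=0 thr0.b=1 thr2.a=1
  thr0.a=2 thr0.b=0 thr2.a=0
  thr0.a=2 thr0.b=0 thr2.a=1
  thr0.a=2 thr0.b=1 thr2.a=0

outcome vector order: (thr0.a,thr0.b,thr2.a)
PSO: 8 outcomes — {(0,0,0); (0,0,1); (0,1,0); (0,1,1); (2,0,0); (2,0,1); (2,1,0); (2,1,1)}
PSO∖claimed = {(2,1,1)}

missing: thr0.a=2 thr0.b=1 thr2.a=1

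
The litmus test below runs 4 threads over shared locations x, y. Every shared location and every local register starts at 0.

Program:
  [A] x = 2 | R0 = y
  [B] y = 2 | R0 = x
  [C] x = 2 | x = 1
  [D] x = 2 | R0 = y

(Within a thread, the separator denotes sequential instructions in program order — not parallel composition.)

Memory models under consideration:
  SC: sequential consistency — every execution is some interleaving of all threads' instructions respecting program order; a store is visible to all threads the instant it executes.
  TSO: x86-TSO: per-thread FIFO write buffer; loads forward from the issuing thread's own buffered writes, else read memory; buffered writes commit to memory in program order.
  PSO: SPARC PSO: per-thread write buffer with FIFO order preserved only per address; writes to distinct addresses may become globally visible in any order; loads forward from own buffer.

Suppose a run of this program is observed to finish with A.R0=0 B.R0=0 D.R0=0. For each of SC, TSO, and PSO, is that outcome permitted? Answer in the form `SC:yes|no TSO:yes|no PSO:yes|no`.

outcome vector order: (A.R0,B.R0,D.R0)
SC (9): 010 012 020 022 202 210 212 220 222
TSO (12): 000 002 010 012 020 022 200 202 210 212 220 222
PSO (12): 000 002 010 012 020 022 200 202 210 212 220 222
target 000 ∈ {TSO,PSO}

SC:no TSO:yes PSO:yes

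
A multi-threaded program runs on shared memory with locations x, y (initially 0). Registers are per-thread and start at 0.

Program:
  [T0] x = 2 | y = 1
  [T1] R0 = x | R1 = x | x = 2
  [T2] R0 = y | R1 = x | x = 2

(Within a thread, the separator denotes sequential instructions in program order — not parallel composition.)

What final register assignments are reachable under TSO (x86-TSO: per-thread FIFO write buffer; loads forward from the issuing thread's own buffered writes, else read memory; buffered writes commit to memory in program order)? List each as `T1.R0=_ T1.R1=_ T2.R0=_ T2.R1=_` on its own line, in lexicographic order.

T1.R0=0 T1.R1=0 T2.R0=0 T2.R1=0
T1.R0=0 T1.R1=0 T2.R0=0 T2.R1=2
T1.R0=0 T1.R1=0 T2.R0=1 T2.R1=2
T1.R0=0 T1.R1=2 T2.R0=0 T2.R1=0
T1.R0=0 T1.R1=2 T2.R0=0 T2.R1=2
T1.R0=0 T1.R1=2 T2.R0=1 T2.R1=2
T1.R0=2 T1.R1=2 T2.R0=0 T2.R1=0
T1.R0=2 T1.R1=2 T2.R0=0 T2.R1=2
T1.R0=2 T1.R1=2 T2.R0=1 T2.R1=2

outcome vector order: (T1.R0,T1.R1,T2.R0,T2.R1)
|TSO outcomes| = 9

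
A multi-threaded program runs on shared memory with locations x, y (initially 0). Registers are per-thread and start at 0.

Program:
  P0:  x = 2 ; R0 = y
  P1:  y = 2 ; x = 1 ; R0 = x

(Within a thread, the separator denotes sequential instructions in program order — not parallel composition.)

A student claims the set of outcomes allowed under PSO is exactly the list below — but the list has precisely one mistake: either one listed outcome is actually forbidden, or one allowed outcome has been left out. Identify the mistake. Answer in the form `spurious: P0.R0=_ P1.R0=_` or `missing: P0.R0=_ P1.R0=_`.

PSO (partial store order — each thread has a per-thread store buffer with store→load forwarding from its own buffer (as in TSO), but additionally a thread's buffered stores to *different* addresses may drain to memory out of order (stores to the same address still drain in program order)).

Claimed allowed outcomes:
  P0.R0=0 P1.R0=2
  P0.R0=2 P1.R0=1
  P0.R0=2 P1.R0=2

outcome vector order: (P0.R0,P1.R0)
PSO (4): <0 1> <0 2> <2 1> <2 2>
PSO∖claimed = {<0 1>}

missing: P0.R0=0 P1.R0=1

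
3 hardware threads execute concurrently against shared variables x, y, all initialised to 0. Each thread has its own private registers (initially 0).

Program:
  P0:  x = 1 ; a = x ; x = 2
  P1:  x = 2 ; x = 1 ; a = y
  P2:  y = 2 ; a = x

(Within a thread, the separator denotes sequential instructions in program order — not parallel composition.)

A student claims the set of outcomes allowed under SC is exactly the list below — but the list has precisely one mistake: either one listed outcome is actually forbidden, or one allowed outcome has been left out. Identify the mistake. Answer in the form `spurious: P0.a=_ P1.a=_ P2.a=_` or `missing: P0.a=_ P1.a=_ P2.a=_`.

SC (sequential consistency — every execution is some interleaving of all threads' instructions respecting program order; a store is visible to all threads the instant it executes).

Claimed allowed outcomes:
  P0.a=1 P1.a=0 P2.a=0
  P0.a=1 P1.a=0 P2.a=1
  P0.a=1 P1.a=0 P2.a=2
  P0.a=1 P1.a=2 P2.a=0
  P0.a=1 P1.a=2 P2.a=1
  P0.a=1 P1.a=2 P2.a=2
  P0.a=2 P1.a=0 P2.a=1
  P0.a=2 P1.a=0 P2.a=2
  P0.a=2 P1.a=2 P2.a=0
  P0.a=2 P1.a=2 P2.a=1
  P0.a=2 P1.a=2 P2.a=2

spurious: P0.a=1 P1.a=0 P2.a=0

outcome vector order: (P0.a,P1.a,P2.a)
SC (10): 101 102 120 121 122 201 202 220 221 222
claimed∖SC = {100}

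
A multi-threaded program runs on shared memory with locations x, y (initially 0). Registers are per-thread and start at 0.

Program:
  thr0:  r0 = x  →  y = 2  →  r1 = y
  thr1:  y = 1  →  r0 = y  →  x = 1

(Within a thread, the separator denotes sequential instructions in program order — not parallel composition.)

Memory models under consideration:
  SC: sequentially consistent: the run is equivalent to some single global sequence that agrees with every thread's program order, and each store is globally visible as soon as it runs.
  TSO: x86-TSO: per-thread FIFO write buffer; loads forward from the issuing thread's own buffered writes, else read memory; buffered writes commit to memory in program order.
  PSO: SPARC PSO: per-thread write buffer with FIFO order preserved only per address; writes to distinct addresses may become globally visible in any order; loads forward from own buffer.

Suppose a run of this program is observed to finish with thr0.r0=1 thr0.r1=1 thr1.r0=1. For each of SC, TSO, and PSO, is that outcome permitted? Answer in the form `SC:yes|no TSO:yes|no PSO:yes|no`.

SC:no TSO:no PSO:yes

outcome vector order: (thr0.r0,thr0.r1,thr1.r0)
SC (4): <0 1 1> <0 2 1> <0 2 2> <1 2 1>
TSO (4): <0 1 1> <0 2 1> <0 2 2> <1 2 1>
PSO (5): <0 1 1> <0 2 1> <0 2 2> <1 1 1> <1 2 1>
target <1 1 1> ∈ {PSO}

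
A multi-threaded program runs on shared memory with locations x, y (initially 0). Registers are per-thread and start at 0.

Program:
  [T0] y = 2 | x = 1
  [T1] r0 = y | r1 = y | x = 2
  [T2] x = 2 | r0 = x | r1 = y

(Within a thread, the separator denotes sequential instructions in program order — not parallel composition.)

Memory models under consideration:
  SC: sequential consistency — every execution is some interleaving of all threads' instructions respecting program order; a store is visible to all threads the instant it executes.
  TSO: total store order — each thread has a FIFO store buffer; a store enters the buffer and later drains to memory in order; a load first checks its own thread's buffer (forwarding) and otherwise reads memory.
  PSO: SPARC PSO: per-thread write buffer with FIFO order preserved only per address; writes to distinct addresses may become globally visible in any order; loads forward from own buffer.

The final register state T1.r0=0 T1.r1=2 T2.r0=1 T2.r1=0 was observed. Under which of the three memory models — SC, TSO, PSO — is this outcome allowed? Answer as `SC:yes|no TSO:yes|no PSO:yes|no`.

SC:no TSO:no PSO:yes

outcome vector order: (T1.r0,T1.r1,T2.r0,T2.r1)
under SC → (0,0,1,2) (0,0,2,0) (0,0,2,2) (0,2,1,2) (0,2,2,0) (0,2,2,2) (2,2,1,2) (2,2,2,0) (2,2,2,2)
under TSO → (0,0,1,2) (0,0,2,0) (0,0,2,2) (0,2,1,2) (0,2,2,0) (0,2,2,2) (2,2,1,2) (2,2,2,0) (2,2,2,2)
under PSO → (0,0,1,0) (0,0,1,2) (0,0,2,0) (0,0,2,2) (0,2,1,0) (0,2,1,2) (0,2,2,0) (0,2,2,2) (2,2,1,0) (2,2,1,2) (2,2,2,0) (2,2,2,2)
target (0,2,1,0) ∈ {PSO}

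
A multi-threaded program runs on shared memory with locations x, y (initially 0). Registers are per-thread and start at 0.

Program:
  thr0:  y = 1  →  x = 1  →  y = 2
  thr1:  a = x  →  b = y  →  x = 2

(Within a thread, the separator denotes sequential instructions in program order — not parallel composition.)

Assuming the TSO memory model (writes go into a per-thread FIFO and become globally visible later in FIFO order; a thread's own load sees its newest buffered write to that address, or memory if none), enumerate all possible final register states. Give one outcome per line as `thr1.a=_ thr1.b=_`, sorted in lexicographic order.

thr1.a=0 thr1.b=0
thr1.a=0 thr1.b=1
thr1.a=0 thr1.b=2
thr1.a=1 thr1.b=1
thr1.a=1 thr1.b=2

outcome vector order: (thr1.a,thr1.b)
|TSO outcomes| = 5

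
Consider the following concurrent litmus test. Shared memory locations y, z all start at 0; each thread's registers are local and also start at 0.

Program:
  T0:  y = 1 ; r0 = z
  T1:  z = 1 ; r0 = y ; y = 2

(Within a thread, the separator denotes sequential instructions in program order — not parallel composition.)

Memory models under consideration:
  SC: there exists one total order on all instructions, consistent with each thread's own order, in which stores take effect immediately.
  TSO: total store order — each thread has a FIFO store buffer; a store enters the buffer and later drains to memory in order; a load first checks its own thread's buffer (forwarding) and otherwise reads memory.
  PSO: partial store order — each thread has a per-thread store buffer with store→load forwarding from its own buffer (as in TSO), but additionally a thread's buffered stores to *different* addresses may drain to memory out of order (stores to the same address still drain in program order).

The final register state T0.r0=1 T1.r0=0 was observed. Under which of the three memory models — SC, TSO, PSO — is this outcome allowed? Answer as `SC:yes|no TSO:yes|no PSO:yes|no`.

SC:yes TSO:yes PSO:yes

outcome vector order: (T0.r0,T1.r0)
under SC → 01; 10; 11
under TSO → 00; 01; 10; 11
under PSO → 00; 01; 10; 11
target 10 ∈ {SC,TSO,PSO}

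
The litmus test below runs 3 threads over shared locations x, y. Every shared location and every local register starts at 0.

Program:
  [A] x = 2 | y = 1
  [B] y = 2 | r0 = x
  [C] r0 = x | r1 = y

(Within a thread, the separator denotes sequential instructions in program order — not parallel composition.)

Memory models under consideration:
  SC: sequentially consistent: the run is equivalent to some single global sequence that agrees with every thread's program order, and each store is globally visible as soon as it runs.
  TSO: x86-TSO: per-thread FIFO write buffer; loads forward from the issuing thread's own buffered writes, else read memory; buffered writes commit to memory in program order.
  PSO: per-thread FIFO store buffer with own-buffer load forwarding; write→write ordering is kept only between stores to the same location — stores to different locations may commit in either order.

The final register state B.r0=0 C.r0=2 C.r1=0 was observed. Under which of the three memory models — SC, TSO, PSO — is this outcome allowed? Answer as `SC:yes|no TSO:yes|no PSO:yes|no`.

SC:no TSO:yes PSO:yes

outcome vector order: (B.r0,C.r0,C.r1)
under SC → <0 0 0>, <0 0 1>, <0 0 2>, <0 2 1>, <0 2 2>, <2 0 0>, <2 0 1>, <2 0 2>, <2 2 0>, <2 2 1>, <2 2 2>
under TSO → <0 0 0>, <0 0 1>, <0 0 2>, <0 2 0>, <0 2 1>, <0 2 2>, <2 0 0>, <2 0 1>, <2 0 2>, <2 2 0>, <2 2 1>, <2 2 2>
under PSO → <0 0 0>, <0 0 1>, <0 0 2>, <0 2 0>, <0 2 1>, <0 2 2>, <2 0 0>, <2 0 1>, <2 0 2>, <2 2 0>, <2 2 1>, <2 2 2>
target <0 2 0> ∈ {TSO,PSO}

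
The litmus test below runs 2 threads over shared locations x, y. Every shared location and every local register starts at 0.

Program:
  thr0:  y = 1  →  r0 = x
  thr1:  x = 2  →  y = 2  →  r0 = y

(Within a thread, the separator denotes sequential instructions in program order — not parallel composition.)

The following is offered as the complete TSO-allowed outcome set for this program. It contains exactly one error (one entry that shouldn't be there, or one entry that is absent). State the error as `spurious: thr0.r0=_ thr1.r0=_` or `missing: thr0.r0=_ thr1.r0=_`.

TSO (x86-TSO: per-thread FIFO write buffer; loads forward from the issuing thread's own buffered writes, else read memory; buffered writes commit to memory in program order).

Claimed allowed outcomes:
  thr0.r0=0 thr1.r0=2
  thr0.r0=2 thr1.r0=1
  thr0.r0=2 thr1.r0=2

outcome vector order: (thr0.r0,thr1.r0)
[TSO] allowed = {01, 02, 21, 22}
TSO∖claimed = {01}

missing: thr0.r0=0 thr1.r0=1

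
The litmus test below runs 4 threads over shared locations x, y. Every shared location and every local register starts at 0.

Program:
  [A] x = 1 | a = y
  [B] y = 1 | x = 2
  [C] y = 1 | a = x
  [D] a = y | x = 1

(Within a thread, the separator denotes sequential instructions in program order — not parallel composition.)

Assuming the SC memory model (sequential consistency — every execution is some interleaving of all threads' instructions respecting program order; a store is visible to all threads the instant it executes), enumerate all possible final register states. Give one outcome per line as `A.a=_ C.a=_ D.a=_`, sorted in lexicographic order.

A.a=0 C.a=1 D.a=0
A.a=0 C.a=1 D.a=1
A.a=0 C.a=2 D.a=0
A.a=0 C.a=2 D.a=1
A.a=1 C.a=0 D.a=0
A.a=1 C.a=0 D.a=1
A.a=1 C.a=1 D.a=0
A.a=1 C.a=1 D.a=1
A.a=1 C.a=2 D.a=0
A.a=1 C.a=2 D.a=1

outcome vector order: (A.a,C.a,D.a)
|SC outcomes| = 10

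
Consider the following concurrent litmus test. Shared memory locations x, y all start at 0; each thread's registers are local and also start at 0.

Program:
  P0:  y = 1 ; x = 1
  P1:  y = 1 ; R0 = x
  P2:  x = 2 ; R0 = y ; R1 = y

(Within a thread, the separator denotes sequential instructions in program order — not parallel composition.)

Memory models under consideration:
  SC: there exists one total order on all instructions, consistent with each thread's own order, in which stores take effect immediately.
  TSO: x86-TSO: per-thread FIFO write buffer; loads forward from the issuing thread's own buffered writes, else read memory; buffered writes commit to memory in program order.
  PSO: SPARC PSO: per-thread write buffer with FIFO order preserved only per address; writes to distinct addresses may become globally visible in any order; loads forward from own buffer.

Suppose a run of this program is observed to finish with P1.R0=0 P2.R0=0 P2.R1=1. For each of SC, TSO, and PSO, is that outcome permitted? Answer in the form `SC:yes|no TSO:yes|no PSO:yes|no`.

SC:no TSO:yes PSO:yes

outcome vector order: (P1.R0,P2.R0,P2.R1)
SC: 7 outcomes — {(0,1,1); (1,0,0); (1,0,1); (1,1,1); (2,0,0); (2,0,1); (2,1,1)}
TSO: 9 outcomes — {(0,0,0); (0,0,1); (0,1,1); (1,0,0); (1,0,1); (1,1,1); (2,0,0); (2,0,1); (2,1,1)}
PSO: 9 outcomes — {(0,0,0); (0,0,1); (0,1,1); (1,0,0); (1,0,1); (1,1,1); (2,0,0); (2,0,1); (2,1,1)}
target (0,0,1) ∈ {TSO,PSO}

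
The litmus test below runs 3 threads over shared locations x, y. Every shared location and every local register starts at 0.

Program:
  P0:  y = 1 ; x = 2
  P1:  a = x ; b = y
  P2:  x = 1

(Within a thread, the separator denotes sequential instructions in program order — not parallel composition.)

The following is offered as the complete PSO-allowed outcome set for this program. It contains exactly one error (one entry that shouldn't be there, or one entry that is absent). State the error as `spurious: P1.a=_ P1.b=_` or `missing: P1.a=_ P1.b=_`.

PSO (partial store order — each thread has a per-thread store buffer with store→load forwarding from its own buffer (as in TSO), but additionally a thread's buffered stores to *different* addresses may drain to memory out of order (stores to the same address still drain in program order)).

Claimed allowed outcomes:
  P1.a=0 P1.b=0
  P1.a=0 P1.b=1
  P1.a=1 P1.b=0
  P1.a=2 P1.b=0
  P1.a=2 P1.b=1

missing: P1.a=1 P1.b=1

outcome vector order: (P1.a,P1.b)
[PSO] allowed = {0/0 0/1 1/0 1/1 2/0 2/1}
PSO∖claimed = {1/1}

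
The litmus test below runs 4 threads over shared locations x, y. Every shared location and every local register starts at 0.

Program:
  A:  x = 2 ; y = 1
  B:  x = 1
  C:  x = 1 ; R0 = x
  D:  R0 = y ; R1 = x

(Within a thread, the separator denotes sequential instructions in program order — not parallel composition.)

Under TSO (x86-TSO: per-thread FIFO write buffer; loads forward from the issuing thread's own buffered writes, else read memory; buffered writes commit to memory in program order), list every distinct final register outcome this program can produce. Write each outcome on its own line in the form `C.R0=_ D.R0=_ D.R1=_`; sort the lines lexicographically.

C.R0=1 D.R0=0 D.R1=0
C.R0=1 D.R0=0 D.R1=1
C.R0=1 D.R0=0 D.R1=2
C.R0=1 D.R0=1 D.R1=1
C.R0=1 D.R0=1 D.R1=2
C.R0=2 D.R0=0 D.R1=0
C.R0=2 D.R0=0 D.R1=1
C.R0=2 D.R0=0 D.R1=2
C.R0=2 D.R0=1 D.R1=1
C.R0=2 D.R0=1 D.R1=2

outcome vector order: (C.R0,D.R0,D.R1)
|TSO outcomes| = 10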